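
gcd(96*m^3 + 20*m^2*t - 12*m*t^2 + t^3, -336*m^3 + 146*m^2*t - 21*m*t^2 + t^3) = 48*m^2 - 14*m*t + t^2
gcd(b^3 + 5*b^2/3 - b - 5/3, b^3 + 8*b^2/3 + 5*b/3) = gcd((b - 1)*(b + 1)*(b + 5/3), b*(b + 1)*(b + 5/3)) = b^2 + 8*b/3 + 5/3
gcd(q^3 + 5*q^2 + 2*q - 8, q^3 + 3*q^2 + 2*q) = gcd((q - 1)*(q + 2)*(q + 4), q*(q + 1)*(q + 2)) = q + 2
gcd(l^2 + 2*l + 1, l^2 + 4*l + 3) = l + 1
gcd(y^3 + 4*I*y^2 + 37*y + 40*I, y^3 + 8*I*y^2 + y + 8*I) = y^2 + 9*I*y - 8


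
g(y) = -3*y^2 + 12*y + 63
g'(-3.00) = 30.00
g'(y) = 12 - 6*y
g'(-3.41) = 32.46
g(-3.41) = -12.80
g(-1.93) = 28.67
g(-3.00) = 0.00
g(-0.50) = 56.25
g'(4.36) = -14.16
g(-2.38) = 17.45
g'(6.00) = -24.00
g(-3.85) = -27.67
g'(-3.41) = 32.46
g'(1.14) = 5.16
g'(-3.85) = 35.10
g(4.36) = 58.29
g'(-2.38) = 26.28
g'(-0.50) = 15.00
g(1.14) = 72.78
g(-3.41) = -12.80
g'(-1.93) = 23.58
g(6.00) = 27.00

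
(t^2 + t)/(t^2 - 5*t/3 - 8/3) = 3*t/(3*t - 8)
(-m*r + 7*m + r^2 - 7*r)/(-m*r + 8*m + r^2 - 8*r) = (r - 7)/(r - 8)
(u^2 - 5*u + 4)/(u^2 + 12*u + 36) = (u^2 - 5*u + 4)/(u^2 + 12*u + 36)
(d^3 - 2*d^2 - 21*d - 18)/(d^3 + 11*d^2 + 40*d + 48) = (d^2 - 5*d - 6)/(d^2 + 8*d + 16)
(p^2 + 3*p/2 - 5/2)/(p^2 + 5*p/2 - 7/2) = (2*p + 5)/(2*p + 7)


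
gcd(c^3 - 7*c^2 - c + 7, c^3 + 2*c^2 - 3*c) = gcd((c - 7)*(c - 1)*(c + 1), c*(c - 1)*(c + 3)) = c - 1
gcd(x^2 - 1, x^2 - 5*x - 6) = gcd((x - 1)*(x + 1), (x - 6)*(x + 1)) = x + 1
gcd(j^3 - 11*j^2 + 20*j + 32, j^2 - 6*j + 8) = j - 4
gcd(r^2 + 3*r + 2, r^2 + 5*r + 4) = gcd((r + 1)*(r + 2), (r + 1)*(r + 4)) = r + 1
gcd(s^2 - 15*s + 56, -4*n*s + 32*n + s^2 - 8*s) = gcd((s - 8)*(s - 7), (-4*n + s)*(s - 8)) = s - 8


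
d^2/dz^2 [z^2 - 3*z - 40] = 2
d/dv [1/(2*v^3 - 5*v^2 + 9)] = 2*v*(5 - 3*v)/(2*v^3 - 5*v^2 + 9)^2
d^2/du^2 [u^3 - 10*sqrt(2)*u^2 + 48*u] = 6*u - 20*sqrt(2)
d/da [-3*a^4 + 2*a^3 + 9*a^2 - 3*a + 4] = -12*a^3 + 6*a^2 + 18*a - 3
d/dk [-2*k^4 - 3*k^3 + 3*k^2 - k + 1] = -8*k^3 - 9*k^2 + 6*k - 1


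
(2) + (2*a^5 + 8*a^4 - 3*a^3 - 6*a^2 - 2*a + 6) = 2*a^5 + 8*a^4 - 3*a^3 - 6*a^2 - 2*a + 8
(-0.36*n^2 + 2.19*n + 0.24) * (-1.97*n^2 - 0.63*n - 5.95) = 0.7092*n^4 - 4.0875*n^3 + 0.2895*n^2 - 13.1817*n - 1.428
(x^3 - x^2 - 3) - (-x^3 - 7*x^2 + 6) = 2*x^3 + 6*x^2 - 9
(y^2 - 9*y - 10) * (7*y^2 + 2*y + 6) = 7*y^4 - 61*y^3 - 82*y^2 - 74*y - 60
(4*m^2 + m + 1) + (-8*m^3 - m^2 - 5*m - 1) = -8*m^3 + 3*m^2 - 4*m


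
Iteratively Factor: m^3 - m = (m - 1)*(m^2 + m) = (m - 1)*(m + 1)*(m)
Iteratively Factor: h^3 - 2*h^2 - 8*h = (h - 4)*(h^2 + 2*h) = (h - 4)*(h + 2)*(h)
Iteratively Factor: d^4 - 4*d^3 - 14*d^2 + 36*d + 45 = (d - 5)*(d^3 + d^2 - 9*d - 9) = (d - 5)*(d + 3)*(d^2 - 2*d - 3) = (d - 5)*(d + 1)*(d + 3)*(d - 3)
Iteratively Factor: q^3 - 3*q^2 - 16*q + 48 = (q - 4)*(q^2 + q - 12) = (q - 4)*(q + 4)*(q - 3)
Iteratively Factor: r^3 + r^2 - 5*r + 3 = (r + 3)*(r^2 - 2*r + 1) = (r - 1)*(r + 3)*(r - 1)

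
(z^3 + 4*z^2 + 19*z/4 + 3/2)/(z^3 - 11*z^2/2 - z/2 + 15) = (z^2 + 5*z/2 + 1)/(z^2 - 7*z + 10)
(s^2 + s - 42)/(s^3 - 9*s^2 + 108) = (s + 7)/(s^2 - 3*s - 18)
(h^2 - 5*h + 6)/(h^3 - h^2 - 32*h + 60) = (h - 3)/(h^2 + h - 30)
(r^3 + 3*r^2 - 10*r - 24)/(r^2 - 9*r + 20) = (r^3 + 3*r^2 - 10*r - 24)/(r^2 - 9*r + 20)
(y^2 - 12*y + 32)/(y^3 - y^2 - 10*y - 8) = (y - 8)/(y^2 + 3*y + 2)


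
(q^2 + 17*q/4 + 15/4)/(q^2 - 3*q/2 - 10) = (4*q^2 + 17*q + 15)/(2*(2*q^2 - 3*q - 20))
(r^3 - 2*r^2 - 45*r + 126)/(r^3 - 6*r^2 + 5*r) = (r^3 - 2*r^2 - 45*r + 126)/(r*(r^2 - 6*r + 5))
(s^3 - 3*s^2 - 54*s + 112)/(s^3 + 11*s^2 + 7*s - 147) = (s^2 - 10*s + 16)/(s^2 + 4*s - 21)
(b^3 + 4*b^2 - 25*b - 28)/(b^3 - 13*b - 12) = (b + 7)/(b + 3)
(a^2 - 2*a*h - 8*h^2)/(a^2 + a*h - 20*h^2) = (a + 2*h)/(a + 5*h)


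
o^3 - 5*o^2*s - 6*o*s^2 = o*(o - 6*s)*(o + s)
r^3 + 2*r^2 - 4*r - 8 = (r - 2)*(r + 2)^2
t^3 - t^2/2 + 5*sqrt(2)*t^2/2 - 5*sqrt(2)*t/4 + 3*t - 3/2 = (t - 1/2)*(t + sqrt(2))*(t + 3*sqrt(2)/2)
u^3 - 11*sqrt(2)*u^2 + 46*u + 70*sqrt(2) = (u - 7*sqrt(2))*(u - 5*sqrt(2))*(u + sqrt(2))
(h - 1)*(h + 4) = h^2 + 3*h - 4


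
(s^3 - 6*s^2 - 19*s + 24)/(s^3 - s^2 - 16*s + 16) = (s^2 - 5*s - 24)/(s^2 - 16)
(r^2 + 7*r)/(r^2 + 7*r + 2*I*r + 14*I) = r/(r + 2*I)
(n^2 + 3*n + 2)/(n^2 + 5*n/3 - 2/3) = 3*(n + 1)/(3*n - 1)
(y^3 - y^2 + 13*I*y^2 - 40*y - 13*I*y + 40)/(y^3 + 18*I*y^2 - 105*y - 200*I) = (y - 1)/(y + 5*I)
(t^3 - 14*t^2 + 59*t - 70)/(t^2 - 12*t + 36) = (t^3 - 14*t^2 + 59*t - 70)/(t^2 - 12*t + 36)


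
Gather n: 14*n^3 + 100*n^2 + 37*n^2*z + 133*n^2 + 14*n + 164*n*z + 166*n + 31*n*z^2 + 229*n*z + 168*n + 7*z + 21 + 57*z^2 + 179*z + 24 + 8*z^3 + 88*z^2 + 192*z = 14*n^3 + n^2*(37*z + 233) + n*(31*z^2 + 393*z + 348) + 8*z^3 + 145*z^2 + 378*z + 45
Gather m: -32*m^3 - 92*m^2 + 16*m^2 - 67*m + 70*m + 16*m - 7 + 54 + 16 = -32*m^3 - 76*m^2 + 19*m + 63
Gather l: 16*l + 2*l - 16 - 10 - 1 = 18*l - 27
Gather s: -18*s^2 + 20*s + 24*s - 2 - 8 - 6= -18*s^2 + 44*s - 16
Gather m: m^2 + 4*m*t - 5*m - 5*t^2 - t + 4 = m^2 + m*(4*t - 5) - 5*t^2 - t + 4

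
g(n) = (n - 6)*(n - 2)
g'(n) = 2*n - 8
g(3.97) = -4.00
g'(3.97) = -0.06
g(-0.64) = 17.53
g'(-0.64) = -9.28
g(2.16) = -0.61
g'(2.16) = -3.68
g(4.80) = -3.36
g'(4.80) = 1.60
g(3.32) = -3.54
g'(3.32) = -1.36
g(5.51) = -1.72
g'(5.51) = 3.02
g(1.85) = 0.62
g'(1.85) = -4.30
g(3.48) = -3.73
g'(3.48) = -1.04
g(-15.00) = 357.00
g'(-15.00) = -38.00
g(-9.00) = 165.00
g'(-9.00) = -26.00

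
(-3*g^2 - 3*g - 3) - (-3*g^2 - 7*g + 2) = 4*g - 5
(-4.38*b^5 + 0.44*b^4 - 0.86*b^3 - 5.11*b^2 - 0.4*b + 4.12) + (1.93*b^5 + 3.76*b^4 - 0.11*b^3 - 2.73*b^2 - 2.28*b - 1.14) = -2.45*b^5 + 4.2*b^4 - 0.97*b^3 - 7.84*b^2 - 2.68*b + 2.98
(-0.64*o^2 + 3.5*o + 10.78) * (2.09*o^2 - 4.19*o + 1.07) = -1.3376*o^4 + 9.9966*o^3 + 7.1804*o^2 - 41.4232*o + 11.5346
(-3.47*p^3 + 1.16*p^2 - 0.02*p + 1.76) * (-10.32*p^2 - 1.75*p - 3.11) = 35.8104*p^5 - 5.8987*p^4 + 8.9681*p^3 - 21.7358*p^2 - 3.0178*p - 5.4736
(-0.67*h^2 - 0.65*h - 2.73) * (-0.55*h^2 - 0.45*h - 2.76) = 0.3685*h^4 + 0.659*h^3 + 3.6432*h^2 + 3.0225*h + 7.5348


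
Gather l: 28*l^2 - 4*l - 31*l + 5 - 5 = 28*l^2 - 35*l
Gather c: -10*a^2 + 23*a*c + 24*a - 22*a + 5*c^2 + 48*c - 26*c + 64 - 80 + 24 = -10*a^2 + 2*a + 5*c^2 + c*(23*a + 22) + 8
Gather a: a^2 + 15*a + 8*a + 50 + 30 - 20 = a^2 + 23*a + 60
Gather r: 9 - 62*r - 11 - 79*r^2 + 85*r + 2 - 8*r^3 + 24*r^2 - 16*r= -8*r^3 - 55*r^2 + 7*r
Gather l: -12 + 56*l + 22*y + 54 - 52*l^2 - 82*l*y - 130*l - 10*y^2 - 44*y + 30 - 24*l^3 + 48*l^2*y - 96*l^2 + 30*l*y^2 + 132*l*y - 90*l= -24*l^3 + l^2*(48*y - 148) + l*(30*y^2 + 50*y - 164) - 10*y^2 - 22*y + 72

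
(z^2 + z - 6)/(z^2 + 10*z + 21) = (z - 2)/(z + 7)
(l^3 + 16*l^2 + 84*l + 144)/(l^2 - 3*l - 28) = (l^2 + 12*l + 36)/(l - 7)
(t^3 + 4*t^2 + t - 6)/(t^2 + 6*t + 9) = (t^2 + t - 2)/(t + 3)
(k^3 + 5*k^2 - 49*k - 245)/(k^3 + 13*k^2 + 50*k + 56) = (k^2 - 2*k - 35)/(k^2 + 6*k + 8)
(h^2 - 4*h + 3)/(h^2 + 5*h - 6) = (h - 3)/(h + 6)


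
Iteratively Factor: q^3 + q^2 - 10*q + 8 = (q - 1)*(q^2 + 2*q - 8) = (q - 2)*(q - 1)*(q + 4)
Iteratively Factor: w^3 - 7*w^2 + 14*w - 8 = (w - 2)*(w^2 - 5*w + 4) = (w - 2)*(w - 1)*(w - 4)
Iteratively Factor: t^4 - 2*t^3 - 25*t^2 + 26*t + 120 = (t - 3)*(t^3 + t^2 - 22*t - 40) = (t - 3)*(t + 2)*(t^2 - t - 20) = (t - 5)*(t - 3)*(t + 2)*(t + 4)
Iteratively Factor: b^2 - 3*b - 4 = (b + 1)*(b - 4)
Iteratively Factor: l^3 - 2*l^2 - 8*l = (l - 4)*(l^2 + 2*l) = l*(l - 4)*(l + 2)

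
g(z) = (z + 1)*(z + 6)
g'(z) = 2*z + 7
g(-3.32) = -6.22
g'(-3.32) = 0.36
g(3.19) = 38.51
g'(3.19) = 13.38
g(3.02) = 36.26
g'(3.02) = 13.04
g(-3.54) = -6.25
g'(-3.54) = -0.08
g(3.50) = 42.75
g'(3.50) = 14.00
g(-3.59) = -6.24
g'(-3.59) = -0.18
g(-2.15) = -4.43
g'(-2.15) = 2.70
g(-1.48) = -2.17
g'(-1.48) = 4.04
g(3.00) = 36.00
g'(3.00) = 13.00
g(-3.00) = -6.00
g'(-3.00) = 1.00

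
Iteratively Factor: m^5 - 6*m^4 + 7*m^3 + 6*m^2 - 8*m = (m + 1)*(m^4 - 7*m^3 + 14*m^2 - 8*m) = m*(m + 1)*(m^3 - 7*m^2 + 14*m - 8) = m*(m - 2)*(m + 1)*(m^2 - 5*m + 4) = m*(m - 2)*(m - 1)*(m + 1)*(m - 4)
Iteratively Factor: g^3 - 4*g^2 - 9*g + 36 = (g - 4)*(g^2 - 9) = (g - 4)*(g + 3)*(g - 3)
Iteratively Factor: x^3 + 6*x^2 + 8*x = (x + 2)*(x^2 + 4*x) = x*(x + 2)*(x + 4)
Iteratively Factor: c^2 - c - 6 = (c + 2)*(c - 3)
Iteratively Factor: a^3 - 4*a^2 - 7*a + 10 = (a - 1)*(a^2 - 3*a - 10) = (a - 5)*(a - 1)*(a + 2)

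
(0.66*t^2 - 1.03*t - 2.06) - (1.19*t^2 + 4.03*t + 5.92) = -0.53*t^2 - 5.06*t - 7.98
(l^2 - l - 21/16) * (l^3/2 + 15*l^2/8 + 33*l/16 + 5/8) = l^5/2 + 11*l^4/8 - 15*l^3/32 - 499*l^2/128 - 853*l/256 - 105/128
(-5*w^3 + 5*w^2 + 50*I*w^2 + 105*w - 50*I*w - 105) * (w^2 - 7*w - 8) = -5*w^5 + 40*w^4 + 50*I*w^4 + 110*w^3 - 400*I*w^3 - 880*w^2 - 50*I*w^2 - 105*w + 400*I*w + 840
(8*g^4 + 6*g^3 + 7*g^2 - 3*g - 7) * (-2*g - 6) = -16*g^5 - 60*g^4 - 50*g^3 - 36*g^2 + 32*g + 42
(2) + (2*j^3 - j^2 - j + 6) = 2*j^3 - j^2 - j + 8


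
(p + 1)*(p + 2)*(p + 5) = p^3 + 8*p^2 + 17*p + 10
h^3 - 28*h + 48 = (h - 4)*(h - 2)*(h + 6)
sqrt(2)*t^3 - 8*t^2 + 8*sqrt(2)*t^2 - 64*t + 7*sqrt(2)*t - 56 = (t + 7)*(t - 4*sqrt(2))*(sqrt(2)*t + sqrt(2))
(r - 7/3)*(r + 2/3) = r^2 - 5*r/3 - 14/9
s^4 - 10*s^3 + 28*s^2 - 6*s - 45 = (s - 5)*(s - 3)^2*(s + 1)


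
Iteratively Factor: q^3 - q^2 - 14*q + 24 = (q + 4)*(q^2 - 5*q + 6) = (q - 3)*(q + 4)*(q - 2)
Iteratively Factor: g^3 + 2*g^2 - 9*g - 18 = (g + 3)*(g^2 - g - 6) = (g - 3)*(g + 3)*(g + 2)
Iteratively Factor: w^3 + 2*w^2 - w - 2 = (w + 1)*(w^2 + w - 2) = (w + 1)*(w + 2)*(w - 1)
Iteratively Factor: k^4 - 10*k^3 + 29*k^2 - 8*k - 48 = (k - 4)*(k^3 - 6*k^2 + 5*k + 12) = (k - 4)*(k + 1)*(k^2 - 7*k + 12) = (k - 4)^2*(k + 1)*(k - 3)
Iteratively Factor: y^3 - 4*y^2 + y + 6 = (y - 3)*(y^2 - y - 2) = (y - 3)*(y + 1)*(y - 2)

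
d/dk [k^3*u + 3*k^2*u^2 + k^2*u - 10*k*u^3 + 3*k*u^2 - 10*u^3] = u*(3*k^2 + 6*k*u + 2*k - 10*u^2 + 3*u)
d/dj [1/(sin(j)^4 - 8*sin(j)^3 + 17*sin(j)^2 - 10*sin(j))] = 2*(-2*sin(j)^3 + 12*sin(j)^2 - 17*sin(j) + 5)*cos(j)/((sin(j)^3 - 8*sin(j)^2 + 17*sin(j) - 10)^2*sin(j)^2)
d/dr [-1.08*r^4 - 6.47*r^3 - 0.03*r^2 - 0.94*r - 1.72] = -4.32*r^3 - 19.41*r^2 - 0.06*r - 0.94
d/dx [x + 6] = 1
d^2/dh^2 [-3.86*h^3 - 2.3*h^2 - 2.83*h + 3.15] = -23.16*h - 4.6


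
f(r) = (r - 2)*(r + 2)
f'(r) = 2*r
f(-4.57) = 16.88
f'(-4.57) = -9.14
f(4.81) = 19.14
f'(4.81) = 9.62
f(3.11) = 5.67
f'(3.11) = 6.22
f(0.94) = -3.12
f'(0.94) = 1.88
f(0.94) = -3.12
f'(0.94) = 1.88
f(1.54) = -1.63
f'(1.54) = 3.08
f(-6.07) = 32.84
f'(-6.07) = -12.14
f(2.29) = 1.24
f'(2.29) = 4.58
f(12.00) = 140.00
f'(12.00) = 24.00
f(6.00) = 32.00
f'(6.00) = 12.00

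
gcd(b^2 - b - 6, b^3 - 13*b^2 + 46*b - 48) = b - 3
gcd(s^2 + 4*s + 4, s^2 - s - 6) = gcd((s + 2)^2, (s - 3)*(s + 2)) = s + 2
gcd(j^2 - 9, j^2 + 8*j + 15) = j + 3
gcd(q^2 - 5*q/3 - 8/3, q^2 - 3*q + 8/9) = q - 8/3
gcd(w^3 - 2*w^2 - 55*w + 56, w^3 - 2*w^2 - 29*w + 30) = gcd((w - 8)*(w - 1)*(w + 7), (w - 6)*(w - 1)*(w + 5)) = w - 1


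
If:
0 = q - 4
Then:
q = 4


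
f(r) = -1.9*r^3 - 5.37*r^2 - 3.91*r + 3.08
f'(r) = -5.7*r^2 - 10.74*r - 3.91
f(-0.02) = 3.16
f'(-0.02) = -3.70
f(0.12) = 2.53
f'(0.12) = -5.28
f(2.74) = -87.03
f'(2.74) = -76.13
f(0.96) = -7.30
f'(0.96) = -19.47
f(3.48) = -155.63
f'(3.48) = -110.31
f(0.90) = -6.17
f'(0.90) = -18.19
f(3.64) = -173.94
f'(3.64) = -118.53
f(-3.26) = 24.58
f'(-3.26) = -29.47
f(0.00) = 3.08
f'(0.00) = -3.91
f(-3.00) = 17.78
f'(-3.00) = -22.99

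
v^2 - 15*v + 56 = (v - 8)*(v - 7)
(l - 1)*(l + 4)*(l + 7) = l^3 + 10*l^2 + 17*l - 28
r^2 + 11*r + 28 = (r + 4)*(r + 7)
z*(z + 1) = z^2 + z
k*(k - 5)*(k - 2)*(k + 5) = k^4 - 2*k^3 - 25*k^2 + 50*k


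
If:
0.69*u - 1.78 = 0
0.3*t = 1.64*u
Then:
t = 14.10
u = 2.58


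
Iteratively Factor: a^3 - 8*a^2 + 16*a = (a - 4)*(a^2 - 4*a) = a*(a - 4)*(a - 4)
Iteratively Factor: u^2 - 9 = (u + 3)*(u - 3)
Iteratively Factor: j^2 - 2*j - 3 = (j + 1)*(j - 3)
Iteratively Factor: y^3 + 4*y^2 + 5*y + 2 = (y + 1)*(y^2 + 3*y + 2) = (y + 1)*(y + 2)*(y + 1)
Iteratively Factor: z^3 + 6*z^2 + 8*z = (z)*(z^2 + 6*z + 8) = z*(z + 2)*(z + 4)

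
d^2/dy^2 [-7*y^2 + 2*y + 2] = -14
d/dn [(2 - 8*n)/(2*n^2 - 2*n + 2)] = (-4*n^2 + 4*n + (2*n - 1)*(4*n - 1) - 4)/(n^2 - n + 1)^2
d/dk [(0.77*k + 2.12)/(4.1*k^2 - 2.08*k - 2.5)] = (-3.157*k^2 - 17.384*k + 2.4846)/(16.81*k^4 - 17.056*k^3 - 16.1736*k^2 + 10.4*k + 6.25)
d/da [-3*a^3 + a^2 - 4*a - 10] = -9*a^2 + 2*a - 4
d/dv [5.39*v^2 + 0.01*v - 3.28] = 10.78*v + 0.01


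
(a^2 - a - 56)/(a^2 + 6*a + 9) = (a^2 - a - 56)/(a^2 + 6*a + 9)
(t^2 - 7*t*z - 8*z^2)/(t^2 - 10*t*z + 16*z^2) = (-t - z)/(-t + 2*z)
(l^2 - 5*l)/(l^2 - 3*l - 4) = l*(5 - l)/(-l^2 + 3*l + 4)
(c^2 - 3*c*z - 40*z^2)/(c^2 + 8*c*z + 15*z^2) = (c - 8*z)/(c + 3*z)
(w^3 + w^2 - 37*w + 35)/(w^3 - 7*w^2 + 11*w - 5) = (w + 7)/(w - 1)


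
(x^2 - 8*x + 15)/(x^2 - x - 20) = (x - 3)/(x + 4)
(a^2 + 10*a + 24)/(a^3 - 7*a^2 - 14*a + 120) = (a + 6)/(a^2 - 11*a + 30)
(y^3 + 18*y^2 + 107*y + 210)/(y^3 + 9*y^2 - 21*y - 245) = (y^2 + 11*y + 30)/(y^2 + 2*y - 35)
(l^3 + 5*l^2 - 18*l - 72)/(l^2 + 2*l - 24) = l + 3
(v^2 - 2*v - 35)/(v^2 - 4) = (v^2 - 2*v - 35)/(v^2 - 4)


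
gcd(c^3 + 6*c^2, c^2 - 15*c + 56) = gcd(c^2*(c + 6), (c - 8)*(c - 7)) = 1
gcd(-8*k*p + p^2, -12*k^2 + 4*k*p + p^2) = 1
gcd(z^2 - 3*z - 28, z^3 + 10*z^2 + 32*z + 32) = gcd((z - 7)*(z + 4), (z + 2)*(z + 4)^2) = z + 4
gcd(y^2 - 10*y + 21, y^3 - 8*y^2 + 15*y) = y - 3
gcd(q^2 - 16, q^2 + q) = 1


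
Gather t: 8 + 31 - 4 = 35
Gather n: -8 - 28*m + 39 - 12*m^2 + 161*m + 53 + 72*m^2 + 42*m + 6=60*m^2 + 175*m + 90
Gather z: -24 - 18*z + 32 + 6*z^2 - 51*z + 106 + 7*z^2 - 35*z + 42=13*z^2 - 104*z + 156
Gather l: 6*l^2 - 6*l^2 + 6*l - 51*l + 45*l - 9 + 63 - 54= 0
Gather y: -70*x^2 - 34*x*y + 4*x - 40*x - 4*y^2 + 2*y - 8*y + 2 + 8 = -70*x^2 - 36*x - 4*y^2 + y*(-34*x - 6) + 10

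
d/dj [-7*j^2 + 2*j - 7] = 2 - 14*j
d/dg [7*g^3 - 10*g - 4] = 21*g^2 - 10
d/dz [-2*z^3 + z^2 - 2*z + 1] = -6*z^2 + 2*z - 2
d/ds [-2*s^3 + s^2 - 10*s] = -6*s^2 + 2*s - 10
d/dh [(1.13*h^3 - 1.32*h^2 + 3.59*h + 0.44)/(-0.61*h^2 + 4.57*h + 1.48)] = (-0.6893*h^4 + 10.3282*h^3 + 1.1747*h^2 - 3.3704*h + 3.3024)/(0.3721*h^4 - 5.5754*h^3 + 19.0793*h^2 + 13.5272*h + 2.1904)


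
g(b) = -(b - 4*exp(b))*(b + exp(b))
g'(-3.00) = 5.72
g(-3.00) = -9.44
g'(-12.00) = 24.00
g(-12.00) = -144.00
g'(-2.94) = 5.59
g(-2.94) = -9.10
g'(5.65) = 652233.42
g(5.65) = 328073.37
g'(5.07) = 205580.16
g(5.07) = 103741.20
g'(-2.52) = 4.72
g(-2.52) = -6.93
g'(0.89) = 59.47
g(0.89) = 29.43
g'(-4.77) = 9.44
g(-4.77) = -22.87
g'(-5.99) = 11.94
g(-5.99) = -35.93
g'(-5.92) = 11.80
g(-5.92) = -35.09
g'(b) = -(1 - 4*exp(b))*(b + exp(b)) - (b - 4*exp(b))*(exp(b) + 1) = 3*b*exp(b) - 2*b + 8*exp(2*b) + 3*exp(b)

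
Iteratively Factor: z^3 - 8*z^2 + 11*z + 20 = (z + 1)*(z^2 - 9*z + 20) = (z - 4)*(z + 1)*(z - 5)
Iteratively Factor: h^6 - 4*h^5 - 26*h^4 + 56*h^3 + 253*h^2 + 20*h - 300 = (h - 5)*(h^5 + h^4 - 21*h^3 - 49*h^2 + 8*h + 60) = (h - 5)^2*(h^4 + 6*h^3 + 9*h^2 - 4*h - 12) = (h - 5)^2*(h + 2)*(h^3 + 4*h^2 + h - 6) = (h - 5)^2*(h + 2)*(h + 3)*(h^2 + h - 2) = (h - 5)^2*(h - 1)*(h + 2)*(h + 3)*(h + 2)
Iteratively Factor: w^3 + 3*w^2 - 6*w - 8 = (w + 4)*(w^2 - w - 2) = (w - 2)*(w + 4)*(w + 1)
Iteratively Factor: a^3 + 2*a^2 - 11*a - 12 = (a + 4)*(a^2 - 2*a - 3) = (a + 1)*(a + 4)*(a - 3)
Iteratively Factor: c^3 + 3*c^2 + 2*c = (c + 2)*(c^2 + c) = c*(c + 2)*(c + 1)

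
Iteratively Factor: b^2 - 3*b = (b)*(b - 3)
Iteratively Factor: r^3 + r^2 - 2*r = (r + 2)*(r^2 - r) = r*(r + 2)*(r - 1)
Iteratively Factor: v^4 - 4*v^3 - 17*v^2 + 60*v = (v - 3)*(v^3 - v^2 - 20*v) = v*(v - 3)*(v^2 - v - 20) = v*(v - 5)*(v - 3)*(v + 4)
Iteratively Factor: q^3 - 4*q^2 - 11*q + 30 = (q - 2)*(q^2 - 2*q - 15) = (q - 2)*(q + 3)*(q - 5)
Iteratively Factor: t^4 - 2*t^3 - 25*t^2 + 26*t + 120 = (t - 3)*(t^3 + t^2 - 22*t - 40) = (t - 5)*(t - 3)*(t^2 + 6*t + 8) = (t - 5)*(t - 3)*(t + 2)*(t + 4)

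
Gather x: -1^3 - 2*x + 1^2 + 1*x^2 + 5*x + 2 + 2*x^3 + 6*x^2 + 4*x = 2*x^3 + 7*x^2 + 7*x + 2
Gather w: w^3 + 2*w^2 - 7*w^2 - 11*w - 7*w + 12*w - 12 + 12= w^3 - 5*w^2 - 6*w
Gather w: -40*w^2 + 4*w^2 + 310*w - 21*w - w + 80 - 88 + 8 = -36*w^2 + 288*w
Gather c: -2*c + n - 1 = -2*c + n - 1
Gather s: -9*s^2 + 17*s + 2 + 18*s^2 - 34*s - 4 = 9*s^2 - 17*s - 2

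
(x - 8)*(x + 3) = x^2 - 5*x - 24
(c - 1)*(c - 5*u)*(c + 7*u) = c^3 + 2*c^2*u - c^2 - 35*c*u^2 - 2*c*u + 35*u^2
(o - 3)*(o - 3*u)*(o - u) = o^3 - 4*o^2*u - 3*o^2 + 3*o*u^2 + 12*o*u - 9*u^2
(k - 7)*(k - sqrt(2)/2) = k^2 - 7*k - sqrt(2)*k/2 + 7*sqrt(2)/2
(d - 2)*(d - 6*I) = d^2 - 2*d - 6*I*d + 12*I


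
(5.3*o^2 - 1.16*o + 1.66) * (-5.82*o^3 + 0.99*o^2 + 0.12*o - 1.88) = -30.846*o^5 + 11.9982*o^4 - 10.1736*o^3 - 8.4598*o^2 + 2.38*o - 3.1208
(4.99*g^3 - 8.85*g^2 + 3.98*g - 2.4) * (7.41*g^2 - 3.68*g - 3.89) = 36.9759*g^5 - 83.9417*g^4 + 42.6487*g^3 + 1.9961*g^2 - 6.6502*g + 9.336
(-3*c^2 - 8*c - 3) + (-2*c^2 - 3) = -5*c^2 - 8*c - 6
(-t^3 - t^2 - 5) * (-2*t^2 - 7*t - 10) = 2*t^5 + 9*t^4 + 17*t^3 + 20*t^2 + 35*t + 50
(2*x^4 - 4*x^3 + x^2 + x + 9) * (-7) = -14*x^4 + 28*x^3 - 7*x^2 - 7*x - 63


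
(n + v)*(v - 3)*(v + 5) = n*v^2 + 2*n*v - 15*n + v^3 + 2*v^2 - 15*v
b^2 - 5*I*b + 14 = (b - 7*I)*(b + 2*I)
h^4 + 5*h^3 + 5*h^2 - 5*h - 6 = (h - 1)*(h + 1)*(h + 2)*(h + 3)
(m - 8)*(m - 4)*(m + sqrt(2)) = m^3 - 12*m^2 + sqrt(2)*m^2 - 12*sqrt(2)*m + 32*m + 32*sqrt(2)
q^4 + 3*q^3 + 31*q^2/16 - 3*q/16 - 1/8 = (q - 1/4)*(q + 1/4)*(q + 1)*(q + 2)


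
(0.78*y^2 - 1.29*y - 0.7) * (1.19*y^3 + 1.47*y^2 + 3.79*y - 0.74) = 0.9282*y^5 - 0.3885*y^4 + 0.2269*y^3 - 6.4953*y^2 - 1.6984*y + 0.518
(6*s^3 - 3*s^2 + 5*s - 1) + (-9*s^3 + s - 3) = -3*s^3 - 3*s^2 + 6*s - 4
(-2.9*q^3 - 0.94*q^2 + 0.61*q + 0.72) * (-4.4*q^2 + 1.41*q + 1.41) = 12.76*q^5 + 0.0470000000000006*q^4 - 8.0984*q^3 - 3.6333*q^2 + 1.8753*q + 1.0152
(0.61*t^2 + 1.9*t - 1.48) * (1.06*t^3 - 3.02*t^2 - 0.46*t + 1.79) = 0.6466*t^5 + 0.1718*t^4 - 7.5874*t^3 + 4.6875*t^2 + 4.0818*t - 2.6492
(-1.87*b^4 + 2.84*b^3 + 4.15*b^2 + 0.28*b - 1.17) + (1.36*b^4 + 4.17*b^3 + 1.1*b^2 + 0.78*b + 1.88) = -0.51*b^4 + 7.01*b^3 + 5.25*b^2 + 1.06*b + 0.71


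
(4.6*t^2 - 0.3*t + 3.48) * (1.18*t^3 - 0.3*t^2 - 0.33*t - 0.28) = 5.428*t^5 - 1.734*t^4 + 2.6784*t^3 - 2.233*t^2 - 1.0644*t - 0.9744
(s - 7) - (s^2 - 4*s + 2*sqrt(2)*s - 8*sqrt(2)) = -s^2 - 2*sqrt(2)*s + 5*s - 7 + 8*sqrt(2)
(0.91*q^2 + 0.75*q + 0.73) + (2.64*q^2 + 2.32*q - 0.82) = 3.55*q^2 + 3.07*q - 0.09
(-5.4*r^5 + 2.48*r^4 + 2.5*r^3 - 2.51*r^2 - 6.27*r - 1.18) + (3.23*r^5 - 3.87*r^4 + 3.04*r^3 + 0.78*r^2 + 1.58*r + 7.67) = -2.17*r^5 - 1.39*r^4 + 5.54*r^3 - 1.73*r^2 - 4.69*r + 6.49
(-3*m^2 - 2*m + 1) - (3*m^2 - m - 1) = -6*m^2 - m + 2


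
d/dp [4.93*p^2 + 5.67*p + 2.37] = 9.86*p + 5.67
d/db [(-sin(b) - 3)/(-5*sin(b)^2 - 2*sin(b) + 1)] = (-30*sin(b) + 5*cos(b)^2 - 12)*cos(b)/(5*sin(b)^2 + 2*sin(b) - 1)^2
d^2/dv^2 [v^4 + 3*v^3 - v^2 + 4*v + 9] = 12*v^2 + 18*v - 2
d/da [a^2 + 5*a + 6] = 2*a + 5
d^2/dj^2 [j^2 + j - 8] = 2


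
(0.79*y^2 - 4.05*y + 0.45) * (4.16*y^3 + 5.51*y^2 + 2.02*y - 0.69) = 3.2864*y^5 - 12.4951*y^4 - 18.8477*y^3 - 6.2466*y^2 + 3.7035*y - 0.3105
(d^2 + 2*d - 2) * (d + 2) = d^3 + 4*d^2 + 2*d - 4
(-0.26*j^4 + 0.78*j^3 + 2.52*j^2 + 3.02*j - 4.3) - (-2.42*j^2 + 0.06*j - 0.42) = -0.26*j^4 + 0.78*j^3 + 4.94*j^2 + 2.96*j - 3.88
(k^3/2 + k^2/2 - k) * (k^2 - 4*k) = k^5/2 - 3*k^4/2 - 3*k^3 + 4*k^2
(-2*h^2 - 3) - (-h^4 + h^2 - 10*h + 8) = h^4 - 3*h^2 + 10*h - 11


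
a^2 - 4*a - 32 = (a - 8)*(a + 4)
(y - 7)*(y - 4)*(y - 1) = y^3 - 12*y^2 + 39*y - 28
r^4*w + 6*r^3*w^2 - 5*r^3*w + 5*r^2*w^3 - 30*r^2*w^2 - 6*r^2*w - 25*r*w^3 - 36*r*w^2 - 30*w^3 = (r - 6)*(r + w)*(r + 5*w)*(r*w + w)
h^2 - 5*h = h*(h - 5)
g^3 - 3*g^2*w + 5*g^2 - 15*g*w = g*(g + 5)*(g - 3*w)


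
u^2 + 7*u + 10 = (u + 2)*(u + 5)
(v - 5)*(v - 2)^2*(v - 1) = v^4 - 10*v^3 + 33*v^2 - 44*v + 20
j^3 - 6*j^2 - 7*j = j*(j - 7)*(j + 1)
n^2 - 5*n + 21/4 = (n - 7/2)*(n - 3/2)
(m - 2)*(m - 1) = m^2 - 3*m + 2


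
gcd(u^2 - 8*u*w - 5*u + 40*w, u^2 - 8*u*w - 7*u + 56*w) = u - 8*w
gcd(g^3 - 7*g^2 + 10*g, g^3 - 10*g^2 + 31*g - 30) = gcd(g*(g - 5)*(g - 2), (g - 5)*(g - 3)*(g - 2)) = g^2 - 7*g + 10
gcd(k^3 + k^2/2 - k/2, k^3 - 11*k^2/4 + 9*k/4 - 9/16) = k - 1/2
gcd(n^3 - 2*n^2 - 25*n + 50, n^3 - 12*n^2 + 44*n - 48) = n - 2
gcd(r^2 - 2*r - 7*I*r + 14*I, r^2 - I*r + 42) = r - 7*I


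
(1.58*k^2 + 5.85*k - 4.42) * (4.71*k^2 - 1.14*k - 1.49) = 7.4418*k^4 + 25.7523*k^3 - 29.8414*k^2 - 3.6777*k + 6.5858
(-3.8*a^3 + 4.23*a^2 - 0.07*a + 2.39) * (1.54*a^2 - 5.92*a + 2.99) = -5.852*a^5 + 29.0102*a^4 - 36.5114*a^3 + 16.7427*a^2 - 14.3581*a + 7.1461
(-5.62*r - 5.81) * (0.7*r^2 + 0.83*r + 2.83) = -3.934*r^3 - 8.7316*r^2 - 20.7269*r - 16.4423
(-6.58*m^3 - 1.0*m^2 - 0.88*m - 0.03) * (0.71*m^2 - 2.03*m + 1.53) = -4.6718*m^5 + 12.6474*m^4 - 8.6622*m^3 + 0.2351*m^2 - 1.2855*m - 0.0459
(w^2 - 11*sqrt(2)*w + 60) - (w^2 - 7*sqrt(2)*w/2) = -15*sqrt(2)*w/2 + 60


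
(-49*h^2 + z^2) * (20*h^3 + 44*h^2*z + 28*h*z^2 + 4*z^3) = -980*h^5 - 2156*h^4*z - 1352*h^3*z^2 - 152*h^2*z^3 + 28*h*z^4 + 4*z^5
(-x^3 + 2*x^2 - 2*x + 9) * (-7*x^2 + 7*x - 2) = 7*x^5 - 21*x^4 + 30*x^3 - 81*x^2 + 67*x - 18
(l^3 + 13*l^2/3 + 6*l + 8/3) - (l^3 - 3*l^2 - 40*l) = 22*l^2/3 + 46*l + 8/3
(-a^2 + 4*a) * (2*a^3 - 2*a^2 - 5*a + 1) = -2*a^5 + 10*a^4 - 3*a^3 - 21*a^2 + 4*a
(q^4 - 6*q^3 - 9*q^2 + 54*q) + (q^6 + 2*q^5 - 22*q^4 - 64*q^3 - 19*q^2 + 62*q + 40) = q^6 + 2*q^5 - 21*q^4 - 70*q^3 - 28*q^2 + 116*q + 40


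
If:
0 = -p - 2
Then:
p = -2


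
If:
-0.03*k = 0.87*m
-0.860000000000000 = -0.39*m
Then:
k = -63.95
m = 2.21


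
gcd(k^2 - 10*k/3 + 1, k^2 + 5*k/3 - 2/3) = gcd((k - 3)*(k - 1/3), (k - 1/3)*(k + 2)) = k - 1/3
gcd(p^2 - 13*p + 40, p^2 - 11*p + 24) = p - 8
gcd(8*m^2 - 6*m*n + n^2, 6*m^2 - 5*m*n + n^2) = 2*m - n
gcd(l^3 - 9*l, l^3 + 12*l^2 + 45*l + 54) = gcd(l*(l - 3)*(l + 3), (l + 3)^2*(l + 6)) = l + 3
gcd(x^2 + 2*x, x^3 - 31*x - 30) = 1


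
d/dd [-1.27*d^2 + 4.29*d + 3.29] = 4.29 - 2.54*d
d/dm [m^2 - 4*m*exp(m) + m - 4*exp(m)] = -4*m*exp(m) + 2*m - 8*exp(m) + 1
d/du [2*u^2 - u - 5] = 4*u - 1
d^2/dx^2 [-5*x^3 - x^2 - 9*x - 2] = -30*x - 2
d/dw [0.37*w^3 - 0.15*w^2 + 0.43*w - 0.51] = 1.11*w^2 - 0.3*w + 0.43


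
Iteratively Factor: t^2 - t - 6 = (t + 2)*(t - 3)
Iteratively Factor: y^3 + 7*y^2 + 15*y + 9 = (y + 1)*(y^2 + 6*y + 9) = (y + 1)*(y + 3)*(y + 3)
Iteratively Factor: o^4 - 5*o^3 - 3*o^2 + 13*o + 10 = (o - 2)*(o^3 - 3*o^2 - 9*o - 5) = (o - 2)*(o + 1)*(o^2 - 4*o - 5) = (o - 5)*(o - 2)*(o + 1)*(o + 1)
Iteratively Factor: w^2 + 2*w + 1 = (w + 1)*(w + 1)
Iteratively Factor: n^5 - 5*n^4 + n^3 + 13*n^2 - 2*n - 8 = (n - 2)*(n^4 - 3*n^3 - 5*n^2 + 3*n + 4) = (n - 2)*(n - 1)*(n^3 - 2*n^2 - 7*n - 4) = (n - 4)*(n - 2)*(n - 1)*(n^2 + 2*n + 1) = (n - 4)*(n - 2)*(n - 1)*(n + 1)*(n + 1)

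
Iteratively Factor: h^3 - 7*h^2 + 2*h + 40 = (h - 4)*(h^2 - 3*h - 10) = (h - 4)*(h + 2)*(h - 5)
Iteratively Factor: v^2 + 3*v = (v + 3)*(v)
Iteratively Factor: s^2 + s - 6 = (s - 2)*(s + 3)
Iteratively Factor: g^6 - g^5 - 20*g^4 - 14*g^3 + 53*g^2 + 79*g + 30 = (g + 1)*(g^5 - 2*g^4 - 18*g^3 + 4*g^2 + 49*g + 30) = (g + 1)^2*(g^4 - 3*g^3 - 15*g^2 + 19*g + 30) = (g + 1)^2*(g + 3)*(g^3 - 6*g^2 + 3*g + 10) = (g + 1)^3*(g + 3)*(g^2 - 7*g + 10) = (g - 2)*(g + 1)^3*(g + 3)*(g - 5)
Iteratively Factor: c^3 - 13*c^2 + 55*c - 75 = (c - 5)*(c^2 - 8*c + 15) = (c - 5)*(c - 3)*(c - 5)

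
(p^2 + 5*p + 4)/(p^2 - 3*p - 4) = (p + 4)/(p - 4)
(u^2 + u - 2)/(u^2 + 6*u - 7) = (u + 2)/(u + 7)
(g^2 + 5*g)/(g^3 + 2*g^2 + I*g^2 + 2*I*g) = (g + 5)/(g^2 + g*(2 + I) + 2*I)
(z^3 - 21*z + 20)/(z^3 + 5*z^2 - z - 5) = (z - 4)/(z + 1)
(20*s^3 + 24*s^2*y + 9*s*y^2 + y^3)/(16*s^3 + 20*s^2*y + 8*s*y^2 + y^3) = (5*s + y)/(4*s + y)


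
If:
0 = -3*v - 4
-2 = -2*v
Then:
No Solution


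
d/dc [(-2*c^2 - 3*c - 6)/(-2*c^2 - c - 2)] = 4*c*(-c - 4)/(4*c^4 + 4*c^3 + 9*c^2 + 4*c + 4)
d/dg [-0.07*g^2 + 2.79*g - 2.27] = 2.79 - 0.14*g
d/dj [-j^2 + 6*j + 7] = 6 - 2*j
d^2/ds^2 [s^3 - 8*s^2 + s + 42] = 6*s - 16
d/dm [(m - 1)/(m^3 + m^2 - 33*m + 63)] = 2*(-m^2 - 2*m - 5)/(m^5 + 5*m^4 - 50*m^3 - 90*m^2 + 945*m - 1323)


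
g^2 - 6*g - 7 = (g - 7)*(g + 1)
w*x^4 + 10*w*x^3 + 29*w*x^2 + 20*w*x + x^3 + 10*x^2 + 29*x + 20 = (x + 1)*(x + 4)*(x + 5)*(w*x + 1)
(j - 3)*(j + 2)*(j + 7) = j^3 + 6*j^2 - 13*j - 42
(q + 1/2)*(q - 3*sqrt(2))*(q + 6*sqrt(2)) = q^3 + q^2/2 + 3*sqrt(2)*q^2 - 36*q + 3*sqrt(2)*q/2 - 18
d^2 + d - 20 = (d - 4)*(d + 5)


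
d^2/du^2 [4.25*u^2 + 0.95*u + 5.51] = 8.50000000000000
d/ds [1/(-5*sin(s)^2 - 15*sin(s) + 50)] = (2*sin(s) + 3)*cos(s)/(5*(sin(s)^2 + 3*sin(s) - 10)^2)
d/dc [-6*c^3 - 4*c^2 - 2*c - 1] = -18*c^2 - 8*c - 2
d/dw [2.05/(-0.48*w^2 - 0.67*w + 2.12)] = (1.968*w + 1.3735)/(0.48*w^2 + 0.67*w - 2.12)^2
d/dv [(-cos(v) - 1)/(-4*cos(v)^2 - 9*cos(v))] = (4*sin(v) + 9*sin(v)/cos(v)^2 + 8*tan(v))/(4*cos(v) + 9)^2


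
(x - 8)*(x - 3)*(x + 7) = x^3 - 4*x^2 - 53*x + 168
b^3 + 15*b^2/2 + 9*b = b*(b + 3/2)*(b + 6)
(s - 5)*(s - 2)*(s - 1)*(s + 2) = s^4 - 6*s^3 + s^2 + 24*s - 20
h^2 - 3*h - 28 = (h - 7)*(h + 4)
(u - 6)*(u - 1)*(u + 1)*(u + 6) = u^4 - 37*u^2 + 36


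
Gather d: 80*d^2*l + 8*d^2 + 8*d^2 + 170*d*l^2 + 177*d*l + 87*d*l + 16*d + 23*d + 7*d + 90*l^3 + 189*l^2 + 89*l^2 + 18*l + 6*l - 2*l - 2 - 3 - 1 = d^2*(80*l + 16) + d*(170*l^2 + 264*l + 46) + 90*l^3 + 278*l^2 + 22*l - 6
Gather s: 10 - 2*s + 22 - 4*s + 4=36 - 6*s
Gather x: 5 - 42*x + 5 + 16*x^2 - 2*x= 16*x^2 - 44*x + 10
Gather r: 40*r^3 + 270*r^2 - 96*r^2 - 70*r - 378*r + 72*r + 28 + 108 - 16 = 40*r^3 + 174*r^2 - 376*r + 120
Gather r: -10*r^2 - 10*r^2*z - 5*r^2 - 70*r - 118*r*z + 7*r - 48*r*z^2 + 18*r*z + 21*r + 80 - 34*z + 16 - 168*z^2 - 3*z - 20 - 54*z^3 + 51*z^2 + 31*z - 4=r^2*(-10*z - 15) + r*(-48*z^2 - 100*z - 42) - 54*z^3 - 117*z^2 - 6*z + 72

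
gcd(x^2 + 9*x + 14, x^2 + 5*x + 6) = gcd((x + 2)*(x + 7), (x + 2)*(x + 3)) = x + 2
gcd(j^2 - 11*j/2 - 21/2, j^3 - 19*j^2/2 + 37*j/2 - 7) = j - 7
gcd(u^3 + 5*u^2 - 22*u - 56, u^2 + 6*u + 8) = u + 2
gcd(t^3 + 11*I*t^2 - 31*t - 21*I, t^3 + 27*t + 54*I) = t + 3*I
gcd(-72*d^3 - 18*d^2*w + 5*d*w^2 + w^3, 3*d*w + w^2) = 3*d + w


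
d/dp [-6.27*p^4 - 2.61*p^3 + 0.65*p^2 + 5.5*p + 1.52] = -25.08*p^3 - 7.83*p^2 + 1.3*p + 5.5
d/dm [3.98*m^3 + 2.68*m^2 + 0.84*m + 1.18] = 11.94*m^2 + 5.36*m + 0.84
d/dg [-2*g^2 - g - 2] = -4*g - 1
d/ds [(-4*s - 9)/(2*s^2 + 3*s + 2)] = (8*s^2 + 36*s + 19)/(4*s^4 + 12*s^3 + 17*s^2 + 12*s + 4)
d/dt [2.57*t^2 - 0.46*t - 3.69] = 5.14*t - 0.46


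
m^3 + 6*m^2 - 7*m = m*(m - 1)*(m + 7)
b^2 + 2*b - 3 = (b - 1)*(b + 3)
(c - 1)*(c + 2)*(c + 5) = c^3 + 6*c^2 + 3*c - 10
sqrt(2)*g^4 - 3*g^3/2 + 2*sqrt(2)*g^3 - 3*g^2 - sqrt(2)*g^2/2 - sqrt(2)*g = g*(g + 2)*(g - sqrt(2))*(sqrt(2)*g + 1/2)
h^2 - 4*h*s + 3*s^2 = (h - 3*s)*(h - s)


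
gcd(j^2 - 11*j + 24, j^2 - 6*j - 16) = j - 8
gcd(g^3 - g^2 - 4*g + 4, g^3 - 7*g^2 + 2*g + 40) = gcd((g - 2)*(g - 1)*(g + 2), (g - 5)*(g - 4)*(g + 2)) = g + 2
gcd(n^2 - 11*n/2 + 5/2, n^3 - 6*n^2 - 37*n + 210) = n - 5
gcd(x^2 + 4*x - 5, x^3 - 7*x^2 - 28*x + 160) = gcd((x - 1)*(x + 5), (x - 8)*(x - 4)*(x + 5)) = x + 5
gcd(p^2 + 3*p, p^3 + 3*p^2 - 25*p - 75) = p + 3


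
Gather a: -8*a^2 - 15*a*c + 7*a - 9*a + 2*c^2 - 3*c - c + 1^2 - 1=-8*a^2 + a*(-15*c - 2) + 2*c^2 - 4*c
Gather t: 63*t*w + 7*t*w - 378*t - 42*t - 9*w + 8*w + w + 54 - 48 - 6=t*(70*w - 420)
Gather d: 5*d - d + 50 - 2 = 4*d + 48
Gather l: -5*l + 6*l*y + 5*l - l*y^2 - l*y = l*(-y^2 + 5*y)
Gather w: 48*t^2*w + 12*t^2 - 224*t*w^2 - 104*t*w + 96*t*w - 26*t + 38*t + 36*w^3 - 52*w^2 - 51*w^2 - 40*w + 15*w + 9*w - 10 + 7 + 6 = 12*t^2 + 12*t + 36*w^3 + w^2*(-224*t - 103) + w*(48*t^2 - 8*t - 16) + 3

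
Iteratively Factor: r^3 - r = (r + 1)*(r^2 - r) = r*(r + 1)*(r - 1)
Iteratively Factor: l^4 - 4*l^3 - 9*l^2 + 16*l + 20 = (l - 2)*(l^3 - 2*l^2 - 13*l - 10) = (l - 2)*(l + 1)*(l^2 - 3*l - 10) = (l - 5)*(l - 2)*(l + 1)*(l + 2)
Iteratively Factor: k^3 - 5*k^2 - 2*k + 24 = (k + 2)*(k^2 - 7*k + 12) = (k - 4)*(k + 2)*(k - 3)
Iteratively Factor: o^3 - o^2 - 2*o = (o)*(o^2 - o - 2) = o*(o - 2)*(o + 1)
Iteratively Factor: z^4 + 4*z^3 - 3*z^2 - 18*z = (z)*(z^3 + 4*z^2 - 3*z - 18) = z*(z + 3)*(z^2 + z - 6) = z*(z + 3)^2*(z - 2)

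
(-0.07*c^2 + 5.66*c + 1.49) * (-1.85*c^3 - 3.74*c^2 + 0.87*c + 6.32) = 0.1295*c^5 - 10.2092*c^4 - 23.9858*c^3 - 1.0908*c^2 + 37.0675*c + 9.4168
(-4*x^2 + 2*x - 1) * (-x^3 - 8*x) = 4*x^5 - 2*x^4 + 33*x^3 - 16*x^2 + 8*x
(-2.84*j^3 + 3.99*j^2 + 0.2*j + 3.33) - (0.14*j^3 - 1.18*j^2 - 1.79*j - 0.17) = -2.98*j^3 + 5.17*j^2 + 1.99*j + 3.5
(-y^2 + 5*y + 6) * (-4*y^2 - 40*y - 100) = 4*y^4 + 20*y^3 - 124*y^2 - 740*y - 600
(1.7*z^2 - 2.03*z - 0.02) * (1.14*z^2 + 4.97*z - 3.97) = 1.938*z^4 + 6.1348*z^3 - 16.8609*z^2 + 7.9597*z + 0.0794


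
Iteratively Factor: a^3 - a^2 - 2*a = (a)*(a^2 - a - 2) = a*(a - 2)*(a + 1)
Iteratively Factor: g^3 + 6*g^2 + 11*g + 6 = (g + 1)*(g^2 + 5*g + 6) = (g + 1)*(g + 2)*(g + 3)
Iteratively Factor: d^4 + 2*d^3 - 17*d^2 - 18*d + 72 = (d - 3)*(d^3 + 5*d^2 - 2*d - 24) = (d - 3)*(d + 4)*(d^2 + d - 6) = (d - 3)*(d + 3)*(d + 4)*(d - 2)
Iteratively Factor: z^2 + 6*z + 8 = (z + 4)*(z + 2)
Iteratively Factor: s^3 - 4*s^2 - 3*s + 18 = (s - 3)*(s^2 - s - 6) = (s - 3)^2*(s + 2)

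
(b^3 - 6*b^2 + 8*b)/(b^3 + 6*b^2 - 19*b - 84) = b*(b - 2)/(b^2 + 10*b + 21)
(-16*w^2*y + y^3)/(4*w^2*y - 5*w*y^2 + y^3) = (4*w + y)/(-w + y)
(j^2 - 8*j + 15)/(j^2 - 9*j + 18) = (j - 5)/(j - 6)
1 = 1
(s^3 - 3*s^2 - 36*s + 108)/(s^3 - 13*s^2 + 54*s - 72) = (s + 6)/(s - 4)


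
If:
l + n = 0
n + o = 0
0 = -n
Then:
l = 0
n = 0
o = 0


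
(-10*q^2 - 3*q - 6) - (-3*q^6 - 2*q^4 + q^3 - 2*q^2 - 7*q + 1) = 3*q^6 + 2*q^4 - q^3 - 8*q^2 + 4*q - 7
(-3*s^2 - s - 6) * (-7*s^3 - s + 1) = 21*s^5 + 7*s^4 + 45*s^3 - 2*s^2 + 5*s - 6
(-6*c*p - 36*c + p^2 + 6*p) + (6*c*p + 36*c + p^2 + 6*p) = 2*p^2 + 12*p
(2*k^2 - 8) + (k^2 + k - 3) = 3*k^2 + k - 11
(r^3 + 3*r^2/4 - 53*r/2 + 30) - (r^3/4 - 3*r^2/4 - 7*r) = 3*r^3/4 + 3*r^2/2 - 39*r/2 + 30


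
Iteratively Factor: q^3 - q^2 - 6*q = (q)*(q^2 - q - 6) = q*(q + 2)*(q - 3)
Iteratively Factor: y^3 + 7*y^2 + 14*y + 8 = (y + 2)*(y^2 + 5*y + 4) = (y + 2)*(y + 4)*(y + 1)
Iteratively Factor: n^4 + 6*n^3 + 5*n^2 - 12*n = (n)*(n^3 + 6*n^2 + 5*n - 12) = n*(n - 1)*(n^2 + 7*n + 12) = n*(n - 1)*(n + 4)*(n + 3)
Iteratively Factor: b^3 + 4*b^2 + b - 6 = (b - 1)*(b^2 + 5*b + 6) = (b - 1)*(b + 3)*(b + 2)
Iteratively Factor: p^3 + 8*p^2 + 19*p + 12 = (p + 1)*(p^2 + 7*p + 12) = (p + 1)*(p + 3)*(p + 4)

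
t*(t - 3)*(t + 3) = t^3 - 9*t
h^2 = h^2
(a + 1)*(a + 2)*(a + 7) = a^3 + 10*a^2 + 23*a + 14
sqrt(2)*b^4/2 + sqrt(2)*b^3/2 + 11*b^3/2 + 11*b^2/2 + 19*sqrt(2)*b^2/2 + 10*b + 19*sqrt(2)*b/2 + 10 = (b + 1)*(b + 2*sqrt(2))*(b + 5*sqrt(2)/2)*(sqrt(2)*b/2 + 1)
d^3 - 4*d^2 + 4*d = d*(d - 2)^2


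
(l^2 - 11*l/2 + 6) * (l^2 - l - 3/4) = l^4 - 13*l^3/2 + 43*l^2/4 - 15*l/8 - 9/2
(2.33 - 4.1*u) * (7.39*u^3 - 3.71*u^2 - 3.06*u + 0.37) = -30.299*u^4 + 32.4297*u^3 + 3.9017*u^2 - 8.6468*u + 0.8621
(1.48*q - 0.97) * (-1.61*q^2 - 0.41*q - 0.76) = -2.3828*q^3 + 0.9549*q^2 - 0.7271*q + 0.7372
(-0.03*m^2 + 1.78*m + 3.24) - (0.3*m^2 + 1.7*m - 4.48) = -0.33*m^2 + 0.0800000000000001*m + 7.72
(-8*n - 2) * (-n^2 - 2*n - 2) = 8*n^3 + 18*n^2 + 20*n + 4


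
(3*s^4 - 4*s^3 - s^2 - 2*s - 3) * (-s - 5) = -3*s^5 - 11*s^4 + 21*s^3 + 7*s^2 + 13*s + 15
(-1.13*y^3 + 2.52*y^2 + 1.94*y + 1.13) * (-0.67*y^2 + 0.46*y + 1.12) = 0.7571*y^5 - 2.2082*y^4 - 1.4062*y^3 + 2.9577*y^2 + 2.6926*y + 1.2656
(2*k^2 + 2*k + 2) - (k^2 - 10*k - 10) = k^2 + 12*k + 12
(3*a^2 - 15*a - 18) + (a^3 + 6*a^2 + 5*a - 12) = a^3 + 9*a^2 - 10*a - 30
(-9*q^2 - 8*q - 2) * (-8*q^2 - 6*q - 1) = 72*q^4 + 118*q^3 + 73*q^2 + 20*q + 2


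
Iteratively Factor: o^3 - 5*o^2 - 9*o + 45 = (o + 3)*(o^2 - 8*o + 15) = (o - 3)*(o + 3)*(o - 5)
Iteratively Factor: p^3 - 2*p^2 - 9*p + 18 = (p - 3)*(p^2 + p - 6) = (p - 3)*(p + 3)*(p - 2)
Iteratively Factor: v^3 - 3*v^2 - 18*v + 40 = (v + 4)*(v^2 - 7*v + 10) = (v - 2)*(v + 4)*(v - 5)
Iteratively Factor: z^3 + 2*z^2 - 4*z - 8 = (z + 2)*(z^2 - 4) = (z + 2)^2*(z - 2)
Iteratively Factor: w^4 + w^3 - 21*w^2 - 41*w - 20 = (w + 4)*(w^3 - 3*w^2 - 9*w - 5) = (w + 1)*(w + 4)*(w^2 - 4*w - 5) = (w - 5)*(w + 1)*(w + 4)*(w + 1)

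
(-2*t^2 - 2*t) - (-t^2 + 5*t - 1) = -t^2 - 7*t + 1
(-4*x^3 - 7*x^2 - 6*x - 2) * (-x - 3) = 4*x^4 + 19*x^3 + 27*x^2 + 20*x + 6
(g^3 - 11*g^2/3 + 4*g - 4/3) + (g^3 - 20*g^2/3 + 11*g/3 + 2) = 2*g^3 - 31*g^2/3 + 23*g/3 + 2/3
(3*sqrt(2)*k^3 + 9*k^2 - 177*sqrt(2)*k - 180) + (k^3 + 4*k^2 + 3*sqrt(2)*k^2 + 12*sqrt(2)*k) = k^3 + 3*sqrt(2)*k^3 + 3*sqrt(2)*k^2 + 13*k^2 - 165*sqrt(2)*k - 180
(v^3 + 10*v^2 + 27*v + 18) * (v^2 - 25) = v^5 + 10*v^4 + 2*v^3 - 232*v^2 - 675*v - 450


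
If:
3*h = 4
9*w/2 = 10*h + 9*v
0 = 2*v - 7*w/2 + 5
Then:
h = 4/3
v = -29/27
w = 22/27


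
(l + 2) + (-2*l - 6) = -l - 4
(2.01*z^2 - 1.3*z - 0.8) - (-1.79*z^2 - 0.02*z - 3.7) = 3.8*z^2 - 1.28*z + 2.9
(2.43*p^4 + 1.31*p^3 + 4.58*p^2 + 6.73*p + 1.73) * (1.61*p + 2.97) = 3.9123*p^5 + 9.3262*p^4 + 11.2645*p^3 + 24.4379*p^2 + 22.7734*p + 5.1381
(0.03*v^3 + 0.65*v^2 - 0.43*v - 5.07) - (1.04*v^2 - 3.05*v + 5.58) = 0.03*v^3 - 0.39*v^2 + 2.62*v - 10.65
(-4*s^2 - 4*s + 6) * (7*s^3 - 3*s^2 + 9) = -28*s^5 - 16*s^4 + 54*s^3 - 54*s^2 - 36*s + 54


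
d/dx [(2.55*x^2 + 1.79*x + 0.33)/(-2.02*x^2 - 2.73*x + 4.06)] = (-3.3457*x^2 + 22.0392*x + 8.1683)/(4.0804*x^4 + 11.0292*x^3 - 8.9495*x^2 - 22.1676*x + 16.4836)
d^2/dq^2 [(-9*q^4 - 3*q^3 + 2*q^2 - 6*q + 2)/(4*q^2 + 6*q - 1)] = 2*(-144*q^6 - 648*q^5 - 864*q^4 + 168*q^3 + 120*q^2 + 63*q + 46)/(64*q^6 + 288*q^5 + 384*q^4 + 72*q^3 - 96*q^2 + 18*q - 1)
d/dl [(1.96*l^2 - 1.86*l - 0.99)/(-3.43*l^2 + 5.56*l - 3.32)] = (4.5178*l^2 - 19.8058*l + 11.6796)/(11.7649*l^4 - 38.1416*l^3 + 53.6888*l^2 - 36.9184*l + 11.0224)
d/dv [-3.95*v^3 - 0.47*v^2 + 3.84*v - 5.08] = -11.85*v^2 - 0.94*v + 3.84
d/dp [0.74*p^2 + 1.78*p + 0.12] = 1.48*p + 1.78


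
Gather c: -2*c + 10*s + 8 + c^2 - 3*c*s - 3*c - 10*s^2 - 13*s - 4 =c^2 + c*(-3*s - 5) - 10*s^2 - 3*s + 4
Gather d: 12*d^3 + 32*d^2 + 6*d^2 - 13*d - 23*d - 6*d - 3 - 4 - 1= 12*d^3 + 38*d^2 - 42*d - 8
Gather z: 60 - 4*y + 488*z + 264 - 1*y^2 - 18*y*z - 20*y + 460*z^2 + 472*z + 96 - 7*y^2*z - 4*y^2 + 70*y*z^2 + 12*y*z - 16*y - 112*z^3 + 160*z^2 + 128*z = -5*y^2 - 40*y - 112*z^3 + z^2*(70*y + 620) + z*(-7*y^2 - 6*y + 1088) + 420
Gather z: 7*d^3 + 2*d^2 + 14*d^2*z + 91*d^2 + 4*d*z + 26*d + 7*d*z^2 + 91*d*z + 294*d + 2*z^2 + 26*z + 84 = 7*d^3 + 93*d^2 + 320*d + z^2*(7*d + 2) + z*(14*d^2 + 95*d + 26) + 84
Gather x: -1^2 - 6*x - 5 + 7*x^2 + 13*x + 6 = 7*x^2 + 7*x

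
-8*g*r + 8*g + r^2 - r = (-8*g + r)*(r - 1)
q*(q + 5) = q^2 + 5*q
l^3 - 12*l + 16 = (l - 2)^2*(l + 4)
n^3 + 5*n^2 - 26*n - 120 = (n - 5)*(n + 4)*(n + 6)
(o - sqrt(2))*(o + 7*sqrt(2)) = o^2 + 6*sqrt(2)*o - 14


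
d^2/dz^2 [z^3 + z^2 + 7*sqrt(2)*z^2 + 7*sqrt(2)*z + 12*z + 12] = 6*z + 2 + 14*sqrt(2)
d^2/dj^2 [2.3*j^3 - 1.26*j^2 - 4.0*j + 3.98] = 13.8*j - 2.52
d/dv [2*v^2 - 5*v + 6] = 4*v - 5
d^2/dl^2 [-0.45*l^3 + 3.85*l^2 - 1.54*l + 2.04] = 7.7 - 2.7*l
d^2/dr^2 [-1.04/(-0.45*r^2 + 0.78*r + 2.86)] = (0.4212*r^2 - 0.73008*r - 1.04*(0.9*r - 0.78)*(1.8*r - 1.56) - 2.67696)/(-0.45*r^2 + 0.78*r + 2.86)^3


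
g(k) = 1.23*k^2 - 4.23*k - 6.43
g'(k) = 2.46*k - 4.23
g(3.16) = -7.51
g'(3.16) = 3.54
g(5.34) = 6.06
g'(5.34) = 8.91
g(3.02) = -7.99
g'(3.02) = 3.20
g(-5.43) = 52.81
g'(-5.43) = -17.59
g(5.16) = 4.49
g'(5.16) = 8.46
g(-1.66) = 3.98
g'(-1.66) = -8.31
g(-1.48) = 2.52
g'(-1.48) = -7.87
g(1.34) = -9.89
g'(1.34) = -0.93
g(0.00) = -6.43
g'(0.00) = -4.23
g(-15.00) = 333.77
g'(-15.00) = -41.13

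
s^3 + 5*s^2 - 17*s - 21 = (s - 3)*(s + 1)*(s + 7)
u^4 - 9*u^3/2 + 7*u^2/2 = u^2*(u - 7/2)*(u - 1)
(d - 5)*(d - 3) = d^2 - 8*d + 15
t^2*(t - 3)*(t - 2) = t^4 - 5*t^3 + 6*t^2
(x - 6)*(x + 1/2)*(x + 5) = x^3 - x^2/2 - 61*x/2 - 15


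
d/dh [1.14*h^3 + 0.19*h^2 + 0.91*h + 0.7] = 3.42*h^2 + 0.38*h + 0.91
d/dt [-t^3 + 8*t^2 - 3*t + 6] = -3*t^2 + 16*t - 3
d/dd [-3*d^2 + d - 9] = 1 - 6*d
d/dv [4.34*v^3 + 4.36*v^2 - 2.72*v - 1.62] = 13.02*v^2 + 8.72*v - 2.72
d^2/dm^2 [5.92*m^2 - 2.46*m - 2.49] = 11.8400000000000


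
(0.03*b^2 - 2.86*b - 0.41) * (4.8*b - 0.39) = 0.144*b^3 - 13.7397*b^2 - 0.8526*b + 0.1599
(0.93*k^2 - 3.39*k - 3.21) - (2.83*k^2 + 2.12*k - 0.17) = -1.9*k^2 - 5.51*k - 3.04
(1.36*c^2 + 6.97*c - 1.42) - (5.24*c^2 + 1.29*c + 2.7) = -3.88*c^2 + 5.68*c - 4.12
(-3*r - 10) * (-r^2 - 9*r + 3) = 3*r^3 + 37*r^2 + 81*r - 30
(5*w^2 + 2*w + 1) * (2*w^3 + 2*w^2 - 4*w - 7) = 10*w^5 + 14*w^4 - 14*w^3 - 41*w^2 - 18*w - 7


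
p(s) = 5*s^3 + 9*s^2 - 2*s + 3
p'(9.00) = 1375.00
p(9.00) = 4359.00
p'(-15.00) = 3103.00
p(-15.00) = -14817.00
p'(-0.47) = -7.15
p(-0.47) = 5.41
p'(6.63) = 776.69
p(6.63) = 1842.52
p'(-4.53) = 224.27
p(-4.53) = -268.05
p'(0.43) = 8.51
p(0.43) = 4.20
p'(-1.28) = -0.46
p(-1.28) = 9.82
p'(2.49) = 135.82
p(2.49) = 131.01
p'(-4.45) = 214.94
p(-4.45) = -250.48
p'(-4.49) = 219.58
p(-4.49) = -259.17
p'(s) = 15*s^2 + 18*s - 2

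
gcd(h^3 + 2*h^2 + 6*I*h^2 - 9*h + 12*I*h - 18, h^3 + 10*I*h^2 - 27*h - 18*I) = h + 3*I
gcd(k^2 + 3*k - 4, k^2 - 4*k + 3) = k - 1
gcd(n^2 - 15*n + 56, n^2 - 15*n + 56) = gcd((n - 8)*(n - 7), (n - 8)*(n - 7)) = n^2 - 15*n + 56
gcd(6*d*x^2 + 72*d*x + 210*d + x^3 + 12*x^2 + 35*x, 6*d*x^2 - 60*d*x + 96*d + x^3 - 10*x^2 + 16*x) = 6*d + x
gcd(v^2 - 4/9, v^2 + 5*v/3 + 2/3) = v + 2/3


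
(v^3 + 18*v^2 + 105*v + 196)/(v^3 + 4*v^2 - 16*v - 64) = (v^2 + 14*v + 49)/(v^2 - 16)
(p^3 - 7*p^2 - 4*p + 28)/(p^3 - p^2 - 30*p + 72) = (p^3 - 7*p^2 - 4*p + 28)/(p^3 - p^2 - 30*p + 72)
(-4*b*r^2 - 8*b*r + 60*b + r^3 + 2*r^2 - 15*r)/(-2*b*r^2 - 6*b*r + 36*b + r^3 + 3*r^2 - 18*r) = (-4*b*r - 20*b + r^2 + 5*r)/(-2*b*r - 12*b + r^2 + 6*r)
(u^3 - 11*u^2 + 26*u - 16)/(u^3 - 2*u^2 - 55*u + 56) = (u - 2)/(u + 7)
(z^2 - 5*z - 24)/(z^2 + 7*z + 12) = (z - 8)/(z + 4)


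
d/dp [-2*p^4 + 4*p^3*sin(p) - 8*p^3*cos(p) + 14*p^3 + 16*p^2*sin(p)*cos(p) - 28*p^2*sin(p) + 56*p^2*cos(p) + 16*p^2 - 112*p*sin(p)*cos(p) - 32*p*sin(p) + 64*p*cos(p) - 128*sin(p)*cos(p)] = 8*p^3*sin(p) + 4*p^3*cos(p) - 8*p^3 - 44*p^2*sin(p) - 52*p^2*cos(p) + 16*p^2*cos(2*p) + 42*p^2 - 120*p*sin(p) + 16*p*sin(2*p) + 80*p*cos(p) - 112*p*cos(2*p) + 32*p - 32*sin(p) - 56*sin(2*p) + 64*cos(p) - 128*cos(2*p)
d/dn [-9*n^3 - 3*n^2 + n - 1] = -27*n^2 - 6*n + 1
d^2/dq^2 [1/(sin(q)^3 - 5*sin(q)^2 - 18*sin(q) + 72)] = (-9*sin(q)^6 + 55*sin(q)^5 - 52*sin(q)^4 + 298*sin(q)^3 - 1722*sin(q)^2 - 1188*sin(q) + 1368)/(sin(q)^3 - 5*sin(q)^2 - 18*sin(q) + 72)^3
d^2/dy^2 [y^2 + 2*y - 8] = 2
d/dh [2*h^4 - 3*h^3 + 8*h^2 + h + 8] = 8*h^3 - 9*h^2 + 16*h + 1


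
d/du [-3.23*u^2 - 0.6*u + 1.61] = -6.46*u - 0.6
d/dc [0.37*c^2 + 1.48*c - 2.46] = 0.74*c + 1.48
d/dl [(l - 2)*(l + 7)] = 2*l + 5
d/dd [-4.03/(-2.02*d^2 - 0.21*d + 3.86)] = (-16.2812*d - 0.8463)/(2.02*d^2 + 0.21*d - 3.86)^2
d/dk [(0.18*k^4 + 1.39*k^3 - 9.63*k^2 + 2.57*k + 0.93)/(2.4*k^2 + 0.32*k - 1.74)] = (0.864*k^5 + 3.5088*k^4 - 0.363199999999999*k^3 - 16.5054*k^2 + 29.0484*k - 4.7694)/(5.76*k^4 + 1.536*k^3 - 8.2496*k^2 - 1.1136*k + 3.0276)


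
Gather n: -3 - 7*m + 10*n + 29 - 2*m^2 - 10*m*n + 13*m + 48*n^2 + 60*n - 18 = -2*m^2 + 6*m + 48*n^2 + n*(70 - 10*m) + 8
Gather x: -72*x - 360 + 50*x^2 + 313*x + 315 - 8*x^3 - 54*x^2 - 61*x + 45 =-8*x^3 - 4*x^2 + 180*x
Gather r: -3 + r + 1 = r - 2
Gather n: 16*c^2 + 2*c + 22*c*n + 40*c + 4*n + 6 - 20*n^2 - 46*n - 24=16*c^2 + 42*c - 20*n^2 + n*(22*c - 42) - 18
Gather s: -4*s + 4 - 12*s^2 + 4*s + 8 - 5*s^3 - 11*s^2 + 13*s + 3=-5*s^3 - 23*s^2 + 13*s + 15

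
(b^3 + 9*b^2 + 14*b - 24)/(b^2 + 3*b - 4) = b + 6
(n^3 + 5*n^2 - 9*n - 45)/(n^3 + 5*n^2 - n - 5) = (n^2 - 9)/(n^2 - 1)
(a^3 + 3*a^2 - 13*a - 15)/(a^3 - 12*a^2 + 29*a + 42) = (a^2 + 2*a - 15)/(a^2 - 13*a + 42)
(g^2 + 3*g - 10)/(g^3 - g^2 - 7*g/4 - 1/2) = 4*(g + 5)/(4*g^2 + 4*g + 1)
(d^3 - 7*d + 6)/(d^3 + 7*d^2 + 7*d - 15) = (d - 2)/(d + 5)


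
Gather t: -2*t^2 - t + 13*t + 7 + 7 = -2*t^2 + 12*t + 14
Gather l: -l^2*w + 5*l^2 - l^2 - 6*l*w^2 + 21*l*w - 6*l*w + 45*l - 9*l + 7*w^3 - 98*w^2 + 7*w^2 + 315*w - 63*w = l^2*(4 - w) + l*(-6*w^2 + 15*w + 36) + 7*w^3 - 91*w^2 + 252*w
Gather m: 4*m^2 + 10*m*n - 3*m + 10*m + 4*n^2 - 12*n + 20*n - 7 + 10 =4*m^2 + m*(10*n + 7) + 4*n^2 + 8*n + 3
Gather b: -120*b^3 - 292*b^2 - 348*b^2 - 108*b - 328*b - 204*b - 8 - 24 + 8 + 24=-120*b^3 - 640*b^2 - 640*b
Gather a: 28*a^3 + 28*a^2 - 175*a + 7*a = 28*a^3 + 28*a^2 - 168*a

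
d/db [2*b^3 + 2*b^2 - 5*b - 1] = 6*b^2 + 4*b - 5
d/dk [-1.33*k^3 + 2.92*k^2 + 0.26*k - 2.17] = -3.99*k^2 + 5.84*k + 0.26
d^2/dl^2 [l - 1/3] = 0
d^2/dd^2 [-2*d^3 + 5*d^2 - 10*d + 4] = 10 - 12*d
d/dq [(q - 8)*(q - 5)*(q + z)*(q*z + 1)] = z*(q - 8)*(q - 5)*(q + z) + (q - 8)*(q - 5)*(q*z + 1) + (q - 8)*(q + z)*(q*z + 1) + (q - 5)*(q + z)*(q*z + 1)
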